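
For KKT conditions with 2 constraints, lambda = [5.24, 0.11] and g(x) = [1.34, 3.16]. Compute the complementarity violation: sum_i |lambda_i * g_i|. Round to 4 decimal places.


KKT complementary slackness check:
lambda_1 * g_1 = 5.24 * 1.34 = 7.0216
lambda_2 * g_2 = 0.11 * 3.16 = 0.3476
Total violation = 7.0216 + 0.3476 = 7.3692


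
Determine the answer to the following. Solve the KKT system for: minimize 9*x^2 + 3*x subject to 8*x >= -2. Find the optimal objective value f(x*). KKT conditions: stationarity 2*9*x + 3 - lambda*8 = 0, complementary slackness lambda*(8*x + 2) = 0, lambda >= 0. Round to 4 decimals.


Step 1: Try lambda = 0 (constraint inactive).
Stationarity: 2*9*x + 3 = 0
x* = -3/(2*9) = -1/6 = -0.1667 (rounded; the exact value -1/6 is used below)
Check constraint: 8*-0.1667 = -1.3336 >= -2 -- satisfied.
Step 2: Compute optimal value.
f(x*) = 9*(-1/6)^2 + 3*(-1/6) = -0.25


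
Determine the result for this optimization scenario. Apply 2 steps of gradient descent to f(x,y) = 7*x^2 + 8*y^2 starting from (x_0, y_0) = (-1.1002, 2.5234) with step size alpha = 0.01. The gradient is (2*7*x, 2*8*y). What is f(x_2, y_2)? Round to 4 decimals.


Gradient descent on f(x,y) = 7*x^2 + 8*y^2.
Starting point: (-1.1002, 2.5234), alpha = 0.01
Step 1: grad_x = 2*7*-1.1002 = -15.4028, grad_y = 2*8*2.5234 = 40.3744
  x_1 = -1.1002 - 0.01*-15.4028 = -0.9462
  y_1 = 2.5234 - 0.01*40.3744 = 2.1197
Step 2: grad_x = 2*7*-0.9462 = -13.2464, grad_y = 2*8*2.1197 = 33.9145
  x_2 = -0.9462 - 0.01*-13.2464 = -0.8137
  y_2 = 2.1197 - 0.01*33.9145 = 1.7805
f(-0.8137, 1.7805) = 7*(-0.8137)^2 + 8*1.7805^2 = 29.9966


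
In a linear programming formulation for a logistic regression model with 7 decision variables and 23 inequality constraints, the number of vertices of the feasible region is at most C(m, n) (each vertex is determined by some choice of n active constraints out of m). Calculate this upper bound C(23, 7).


Each vertex corresponds to some choice of n active constraints out of m, so the number of vertices is at most C(m, n) = m! / (n!(m-n)!).
m = 23, n = 7
Numerator: 23 * 22 * 21 * 20 * 19 * 18 * 17
Denominator: 7! = 5040
C(23, 7) = 245157


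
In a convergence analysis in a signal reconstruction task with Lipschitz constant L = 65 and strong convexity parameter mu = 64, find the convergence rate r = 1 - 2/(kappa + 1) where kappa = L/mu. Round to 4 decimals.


Step 1: Compute the condition number.
kappa = L/mu = 65/64 = 1.0156
Step 2: Compute the convergence rate.
r = 1 - 2/(kappa + 1) = 1 - 2*mu/(L + mu) = (L - mu)/(L + mu) = 1/129 = 0.0078


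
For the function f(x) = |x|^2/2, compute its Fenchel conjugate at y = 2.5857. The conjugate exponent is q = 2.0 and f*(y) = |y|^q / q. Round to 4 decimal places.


The conjugate exponent q satisfies 1/p + 1/q = 1.
p = 2, so q = 2/(2 - 1) = 2.0
|y|^q = 2.5857^2.0 = 6.6858
f*(2.5857) = 6.6858 / 2.0 = 3.3429


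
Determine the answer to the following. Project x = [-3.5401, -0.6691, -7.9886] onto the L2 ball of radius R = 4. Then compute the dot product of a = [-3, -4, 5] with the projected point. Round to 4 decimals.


Step 1: Compute ||x|| (intermediates to 6 decimals).
||x|| = sqrt((-3.5401)^2 + (-0.6691)^2 + (-7.9886)^2) = 8.763432
Step 2: Project.
Since ||x|| > R, scale = R/||x|| = 4/8.763432 = 0.456442, proj(x) = scale * x
proj(x) = [-1.61585, -0.305405, -3.646333]
Step 3: Dot product.
a^T * proj(x) = -3*(-1.61585) - 4*(-0.305405) + 5*(-3.646333) = -12.1625


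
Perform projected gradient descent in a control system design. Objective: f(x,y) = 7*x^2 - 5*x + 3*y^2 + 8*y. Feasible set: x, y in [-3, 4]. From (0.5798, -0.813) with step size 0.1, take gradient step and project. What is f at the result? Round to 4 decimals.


Step 1: Compute gradient at (0.5798, -0.813).
grad_x = 2*7*0.5798 - 5 = 3.1172
grad_y = 2*3*-0.813 + 8 = 3.122
Step 2: Gradient step.
x_raw = 0.5798 - 0.1*3.1172 = 0.2681
y_raw = -0.813 - 0.1*3.122 = -1.1252
Step 3: Project onto [-3, 4].
x_proj = clip(0.2681) = 0.2681
y_proj = clip(-1.1252) = -1.1252
Step 4: Evaluate f.
f(0.2681, -1.1252) = -6.0407


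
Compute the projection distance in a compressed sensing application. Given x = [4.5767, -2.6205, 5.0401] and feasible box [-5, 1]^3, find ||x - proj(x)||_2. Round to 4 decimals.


Project each component onto [-5, 1].
clip(4.5767) = 1.0, clip(-2.6205) = -2.6205, clip(5.0401) = 1.0
Projection = [1.0, -2.6205, 1.0]
Squared diffs: [12.7928, 0.0, 16.3224]
Distance = sqrt(29.1152) = 5.3958


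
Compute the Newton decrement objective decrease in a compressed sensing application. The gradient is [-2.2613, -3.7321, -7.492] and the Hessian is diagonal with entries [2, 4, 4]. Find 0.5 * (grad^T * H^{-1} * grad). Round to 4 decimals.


Step 1: H is diagonal, so H^(-1) * g = [-1.1307, -0.933, -1.873].
Step 2: g^T H^(-1) g = sum_i g_i^2 / H_ii
  = (-2.2613)^2/2 + (-3.7321)^2/4 + (-7.492)^2/4
  = 2.5567 + 3.4821 + 14.0325 = 20.0714
Step 3: Objective decrease = 0.5 * g^T H^(-1) g = 10.0357


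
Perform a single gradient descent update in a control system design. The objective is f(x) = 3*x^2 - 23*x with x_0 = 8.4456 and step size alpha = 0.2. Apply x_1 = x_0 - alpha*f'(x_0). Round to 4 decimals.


We compute the gradient at x_0 and apply the update.
f'(x) = 6*x - 23
f'(8.4456) = 6*8.4456 - 23 = 27.6736
x_1 = 8.4456 - 0.2*27.6736 = 2.9109


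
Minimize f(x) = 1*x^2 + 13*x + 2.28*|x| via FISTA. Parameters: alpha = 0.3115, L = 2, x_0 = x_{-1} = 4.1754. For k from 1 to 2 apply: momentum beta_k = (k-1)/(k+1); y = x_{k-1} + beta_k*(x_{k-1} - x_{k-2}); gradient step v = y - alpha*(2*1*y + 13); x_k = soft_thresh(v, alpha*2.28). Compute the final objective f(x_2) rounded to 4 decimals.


FISTA on f(x) = 1*x^2 + 13*x + 2.28*|x|
L = 2, alpha = 0.3115
Iteration 1: beta = 0.0, y = 4.1754 + 0.0*(4.1754 - 4.1754) = 4.1754
  grad(y) = 21.3508, v = y - alpha*grad = -2.4754
  prox(v) = soft_thresh(-2.4754, 0.7102) = -1.7652
Iteration 2: beta = 0.3333, y = -1.7652 + 0.3333*(-1.7652 - 4.1754) = -3.7453
  grad(y) = 5.5093, v = y - alpha*grad = -5.4615
  prox(v) = soft_thresh(-5.4615, 0.7102) = -4.7513
f(x_2) = 1*(-4.7513)^2 + 13*(-4.7513) + 2.28*|-4.7513| = -28.3591


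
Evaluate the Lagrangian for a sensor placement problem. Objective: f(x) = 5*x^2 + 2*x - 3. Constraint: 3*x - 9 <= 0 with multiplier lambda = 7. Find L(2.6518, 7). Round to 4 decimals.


Step 1: Evaluate f(x).
f(2.6518) = 5*2.6518^2 + 2*2.6518 - 3 = 37.4638
Step 2: Evaluate g(x).
g(2.6518) = 3*2.6518 - 9 = -1.0446
Step 3: Compute Lagrangian.
L = 37.4638 + 7*-1.0446 = 30.1516


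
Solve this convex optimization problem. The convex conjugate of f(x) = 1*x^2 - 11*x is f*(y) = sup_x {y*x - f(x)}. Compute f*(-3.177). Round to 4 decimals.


f*(y) = sup_x {y*x - a*x^2 - b*x} = sup_x {(y-b)*x - a*x^2}
FOC: (y - b) - 2a*x = 0 => x* = (y - b)/(2a)
x* = (-3.177 + 11)/(2*1) = 3.9115
f*(-3.177) = (y-b)^2/(4a) = (-3.177 + 11)^2/(4*1)
= 61.1993/4 = 15.2998


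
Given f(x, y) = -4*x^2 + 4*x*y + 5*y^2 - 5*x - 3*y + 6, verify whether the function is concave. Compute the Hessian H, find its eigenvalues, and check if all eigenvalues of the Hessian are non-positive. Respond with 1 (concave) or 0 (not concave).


The Hessian of f(x,y) = -4*x^2 + 4*x*y + 5*y^2 - 5*x - 3*y + 6 is:
H = [[-8, 4], [4, 10]]
Trace = -8 + 10 = 2
Determinant = -8*10 - (4)^2 = -96
Discriminant = (2)^2 - 4*-96 = 388.0
Eigenvalues: lambda_1 = -8.8489, lambda_2 = 10.8489
The function is not concave.

0


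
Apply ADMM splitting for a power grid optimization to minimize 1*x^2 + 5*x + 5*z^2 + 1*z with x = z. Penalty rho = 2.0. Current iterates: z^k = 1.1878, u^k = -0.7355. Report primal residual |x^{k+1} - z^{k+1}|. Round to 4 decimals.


ADMM iteration with rho = 2.0, z^k = 1.1878, u^k = -0.7355
Step 1: x-update.
Minimize 1*x^2 + 5*x + (2.0/2)*(x - 1.1878 - 0.7355)^2
FOC: (2*1 + 2.0)*x = -5 + 2.0*(1.1878 + 0.7355)
x^{k+1} = -0.2884
Step 2: z-update.
Minimize 5*z^2 + 1*z + (2.0/2)*(-0.2884 - z - 0.7355)^2
FOC: (2*5 + 2.0)*z = -1 + 2.0*(-0.2884 - 0.7355)
z^{k+1} = -0.254
Step 3: u-update.
u^{k+1} = -0.7355 - 0.2884 + 0.254 = -0.7699
Step 4: Primal residual = |-0.2884 + 0.254| = 0.0344


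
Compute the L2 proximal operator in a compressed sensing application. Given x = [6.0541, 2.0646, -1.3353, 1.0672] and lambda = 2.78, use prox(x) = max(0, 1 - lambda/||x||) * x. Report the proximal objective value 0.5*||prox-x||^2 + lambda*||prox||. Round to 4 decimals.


Step 1: Compute ||x||.
||x|| = 6.6209
Step 2: Compute scaling factor.
scale = max(0, 1 - 2.78/6.6209) = 0.5801
Step 3: prox(x) = [3.5121, 1.1977, -0.7746, 0.6191]
||prox(x)|| = 3.8409
Step 4: Proximal objective.
0.5*||prox-x||^2 = 3.8642
lambda*||prox|| = 10.6777
Total = 14.542


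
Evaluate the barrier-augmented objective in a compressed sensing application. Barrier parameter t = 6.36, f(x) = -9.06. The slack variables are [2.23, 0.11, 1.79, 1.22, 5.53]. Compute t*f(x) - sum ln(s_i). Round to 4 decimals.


Step 1: Compute log-barrier.
ln values: [0.802, -2.2073, 0.5822, 0.1989, 1.7102]
phi = -(0.802 - 2.2073 + 0.5822 + 0.1989 + 1.7102) = -1.086
Step 2: Compute augmented objective.
t*f(x) = 6.36*-9.06 = -57.6216
Total = -57.6216 - 1.086 = -58.7076


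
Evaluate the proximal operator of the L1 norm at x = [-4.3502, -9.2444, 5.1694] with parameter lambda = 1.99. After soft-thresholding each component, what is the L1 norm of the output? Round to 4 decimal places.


Soft-thresholding with lambda = 1.99:
prox(-4.3502) = sign(-4.3502)*max(|-4.3502| - 1.99, 0) = -2.3602
prox(-9.2444) = sign(-9.2444)*max(|-9.2444| - 1.99, 0) = -7.2544
prox(5.1694) = sign(5.1694)*max(|5.1694| - 1.99, 0) = 3.1794
prox(x) = [-2.3602, -7.2544, 3.1794]
||prox(x)||_1 = 2.3602 + 7.2544 + 3.1794 = 12.794


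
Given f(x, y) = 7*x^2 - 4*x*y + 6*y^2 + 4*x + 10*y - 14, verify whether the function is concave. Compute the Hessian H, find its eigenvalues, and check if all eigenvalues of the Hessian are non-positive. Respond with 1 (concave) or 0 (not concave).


The Hessian of f(x,y) = 7*x^2 - 4*x*y + 6*y^2 + 4*x + 10*y - 14 is:
H = [[14, -4], [-4, 12]]
Trace = 14 + 12 = 26
Determinant = 14*12 - (-4)^2 = 152
Discriminant = (26)^2 - 4*152 = 68.0
Eigenvalues: lambda_1 = 8.8769, lambda_2 = 17.1231
The function is not concave.

0


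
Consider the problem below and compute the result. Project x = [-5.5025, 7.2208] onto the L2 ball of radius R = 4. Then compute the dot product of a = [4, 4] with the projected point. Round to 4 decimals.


Step 1: Compute ||x|| (intermediates to 6 decimals).
||x|| = sqrt((-5.5025)^2 + 7.2208^2) = 9.078406
Step 2: Project.
Since ||x|| > R, scale = R/||x|| = 4/9.078406 = 0.440606, proj(x) = scale * x
proj(x) = [-2.424435, 3.181528]
Step 3: Dot product.
a^T * proj(x) = 4*(-2.424435) + 4*3.181528 = 3.0284


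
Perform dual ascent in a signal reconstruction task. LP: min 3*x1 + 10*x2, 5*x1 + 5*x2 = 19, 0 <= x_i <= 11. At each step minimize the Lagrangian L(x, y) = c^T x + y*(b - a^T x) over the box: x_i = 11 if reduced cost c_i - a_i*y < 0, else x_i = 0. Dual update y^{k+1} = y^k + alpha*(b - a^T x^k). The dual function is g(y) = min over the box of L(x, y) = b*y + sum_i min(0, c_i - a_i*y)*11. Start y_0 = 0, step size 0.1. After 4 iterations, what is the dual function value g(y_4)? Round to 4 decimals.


Dual ascent for LP: min 3*x1 + 10*x2, 5*x1 + 5*x2 = 19, 0 <= x_i <= 11
Step 1: y^k = 0.0, reduced costs: (3.0, 10.0)
  x^k = (0.0, 0.0), subgradient = b - a^T x = 19.0
  y^{k+1} = 0.0 + 0.1*19.0 = 1.9
Step 2: y^k = 1.9, reduced costs: (-6.5, 0.5)
  x^k = (11.0, 0.0), subgradient = b - a^T x = -36.0
  y^{k+1} = 1.9 + 0.1*-36.0 = -1.7
Step 3: y^k = -1.7, reduced costs: (11.5, 18.5)
  x^k = (0.0, 0.0), subgradient = b - a^T x = 19.0
  y^{k+1} = -1.7 + 0.1*19.0 = 0.2
Step 4: y^k = 0.2, reduced costs: (2.0, 9.0)
  x^k = (0.0, 0.0), subgradient = b - a^T x = 19.0
  y^{k+1} = 0.2 + 0.1*19.0 = 2.1
Dual objective at y_4 = 2.1: reduced costs (-7.5, -0.5), box minimizer x = (11.0, 11.0)
g(y_4) = b*y + (c1 - a1*y)*x1 + (c2 - a2*y)*x2 = 19*2.1 + (-7.5)*11.0 + (-0.5)*11.0 = 39.9 - 82.5 - 5.5 = -48.1


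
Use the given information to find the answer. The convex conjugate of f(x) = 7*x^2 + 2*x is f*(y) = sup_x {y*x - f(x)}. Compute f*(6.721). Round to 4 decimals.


f*(y) = sup_x {y*x - a*x^2 - b*x} = sup_x {(y-b)*x - a*x^2}
FOC: (y - b) - 2a*x = 0 => x* = (y - b)/(2a)
x* = (6.721 - 2)/(2*7) = 0.3372
f*(6.721) = (y-b)^2/(4a) = (6.721 - 2)^2/(4*7)
= 22.2878/28 = 0.796


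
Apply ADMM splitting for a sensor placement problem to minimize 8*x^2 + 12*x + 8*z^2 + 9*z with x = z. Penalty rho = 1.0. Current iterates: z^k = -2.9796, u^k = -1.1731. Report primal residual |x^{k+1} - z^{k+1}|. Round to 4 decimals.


ADMM iteration with rho = 1.0, z^k = -2.9796, u^k = -1.1731
Step 1: x-update.
Minimize 8*x^2 + 12*x + (1.0/2)*(x + 2.9796 - 1.1731)^2
FOC: (2*8 + 1.0)*x = -12 + 1.0*(-2.9796 + 1.1731)
x^{k+1} = -0.8121
Step 2: z-update.
Minimize 8*z^2 + 9*z + (1.0/2)*(-0.8121 - z - 1.1731)^2
FOC: (2*8 + 1.0)*z = -9 + 1.0*(-0.8121 - 1.1731)
z^{k+1} = -0.6462
Step 3: u-update.
u^{k+1} = -1.1731 - 0.8121 + 0.6462 = -1.3391
Step 4: Primal residual = |-0.8121 + 0.6462| = 0.166


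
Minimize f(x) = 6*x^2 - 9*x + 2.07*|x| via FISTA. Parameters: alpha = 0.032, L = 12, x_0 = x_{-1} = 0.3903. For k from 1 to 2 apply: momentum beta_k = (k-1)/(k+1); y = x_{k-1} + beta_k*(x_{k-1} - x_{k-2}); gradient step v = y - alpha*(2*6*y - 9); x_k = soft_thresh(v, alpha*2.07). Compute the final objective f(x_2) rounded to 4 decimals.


FISTA on f(x) = 6*x^2 - 9*x + 2.07*|x|
L = 12, alpha = 0.032
Iteration 1: beta = 0.0, y = 0.3903 + 0.0*(0.3903 - 0.3903) = 0.3903
  grad(y) = -4.3164, v = y - alpha*grad = 0.5284
  prox(v) = soft_thresh(0.5284, 0.0662) = 0.4622
Iteration 2: beta = 0.3333, y = 0.4622 + 0.3333*(0.4622 - 0.3903) = 0.4861
  grad(y) = -3.1662, v = y - alpha*grad = 0.5875
  prox(v) = soft_thresh(0.5875, 0.0662) = 0.5212
f(x_2) = 6*0.5212^2 - 9*0.5212 + 2.07*|0.5212| = -1.982


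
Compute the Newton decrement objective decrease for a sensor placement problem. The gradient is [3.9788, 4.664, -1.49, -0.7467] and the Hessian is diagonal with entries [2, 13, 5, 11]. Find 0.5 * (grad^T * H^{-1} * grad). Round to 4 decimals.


Step 1: H is diagonal, so H^(-1) * g = [1.9894, 0.3588, -0.298, -0.0679].
Step 2: g^T H^(-1) g = sum_i g_i^2 / H_ii
  = (3.9788)^2/2 + (4.664)^2/13 + (-1.49)^2/5 + (-0.7467)^2/11
  = 7.9154 + 1.6733 + 0.444 + 0.0507 = 10.0834
Step 3: Objective decrease = 0.5 * g^T H^(-1) g = 5.0417


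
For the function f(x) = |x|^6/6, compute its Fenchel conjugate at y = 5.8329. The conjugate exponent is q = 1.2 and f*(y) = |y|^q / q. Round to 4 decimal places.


The conjugate exponent q satisfies 1/p + 1/q = 1.
p = 6, so q = 6/(6 - 1) = 1.2
|y|^q = 5.8329^1.2 = 8.2997
f*(5.8329) = 8.2997 / 1.2 = 6.9164


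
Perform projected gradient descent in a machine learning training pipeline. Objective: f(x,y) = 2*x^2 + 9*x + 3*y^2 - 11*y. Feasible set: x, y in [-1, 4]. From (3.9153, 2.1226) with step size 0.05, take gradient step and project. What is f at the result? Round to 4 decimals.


Step 1: Compute gradient at (3.9153, 2.1226).
grad_x = 2*2*3.9153 + 9 = 24.6612
grad_y = 2*3*2.1226 - 11 = 1.7356
Step 2: Gradient step.
x_raw = 3.9153 - 0.05*24.6612 = 2.6822
y_raw = 2.1226 - 0.05*1.7356 = 2.0358
Step 3: Project onto [-1, 4].
x_proj = clip(2.6822) = 2.6822
y_proj = clip(2.0358) = 2.0358
Step 4: Evaluate f.
f(2.6822, 2.0358) = 28.5687


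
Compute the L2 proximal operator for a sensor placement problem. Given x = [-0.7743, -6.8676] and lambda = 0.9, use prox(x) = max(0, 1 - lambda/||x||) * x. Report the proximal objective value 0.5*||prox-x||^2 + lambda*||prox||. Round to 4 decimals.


Step 1: Compute ||x||.
||x|| = 6.9111
Step 2: Compute scaling factor.
scale = max(0, 1 - 0.9/6.9111) = 0.8698
Step 3: prox(x) = [-0.6735, -5.9733]
||prox(x)|| = 6.0111
Step 4: Proximal objective.
0.5*||prox-x||^2 = 0.405
lambda*||prox|| = 5.41
Total = 5.815


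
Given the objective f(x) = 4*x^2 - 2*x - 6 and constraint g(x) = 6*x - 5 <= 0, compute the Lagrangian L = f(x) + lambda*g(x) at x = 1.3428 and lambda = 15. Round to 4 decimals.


Step 1: Evaluate f(x).
f(1.3428) = 4*1.3428^2 - 2*1.3428 - 6 = -1.4732
Step 2: Evaluate g(x).
g(1.3428) = 6*1.3428 - 5 = 3.0568
Step 3: Compute Lagrangian.
L = -1.4732 + 15*3.0568 = 44.3788


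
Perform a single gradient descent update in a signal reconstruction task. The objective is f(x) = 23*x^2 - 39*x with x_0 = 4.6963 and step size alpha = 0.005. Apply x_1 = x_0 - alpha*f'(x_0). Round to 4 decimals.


We compute the gradient at x_0 and apply the update.
f'(x) = 46*x - 39
f'(4.6963) = 46*4.6963 - 39 = 177.0298
x_1 = 4.6963 - 0.005*177.0298 = 3.8112


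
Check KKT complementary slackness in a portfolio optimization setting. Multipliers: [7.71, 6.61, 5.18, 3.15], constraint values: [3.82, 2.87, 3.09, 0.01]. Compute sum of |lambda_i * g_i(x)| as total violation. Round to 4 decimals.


KKT complementary slackness check:
lambda_1 * g_1 = 7.71 * 3.82 = 29.4522
lambda_2 * g_2 = 6.61 * 2.87 = 18.9707
lambda_3 * g_3 = 5.18 * 3.09 = 16.0062
lambda_4 * g_4 = 3.15 * 0.01 = 0.0315
Total violation = 29.4522 + 18.9707 + 16.0062 + 0.0315 = 64.4606


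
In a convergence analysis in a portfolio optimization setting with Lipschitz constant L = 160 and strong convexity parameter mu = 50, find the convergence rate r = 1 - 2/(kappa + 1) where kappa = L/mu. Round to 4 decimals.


Step 1: Compute the condition number.
kappa = L/mu = 160/50 = 3.2
Step 2: Compute the convergence rate.
r = 1 - 2/(kappa + 1) = 1 - 2*mu/(L + mu) = (L - mu)/(L + mu) = 110/210 = 0.5238


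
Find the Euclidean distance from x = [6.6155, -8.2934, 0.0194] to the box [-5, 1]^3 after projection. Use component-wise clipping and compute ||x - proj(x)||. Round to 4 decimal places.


Project each component onto [-5, 1].
clip(6.6155) = 1.0, clip(-8.2934) = -5.0, clip(0.0194) = 0.0194
Projection = [1.0, -5.0, 0.0194]
Squared diffs: [31.5338, 10.8465, 0.0]
Distance = sqrt(42.3803) = 6.51


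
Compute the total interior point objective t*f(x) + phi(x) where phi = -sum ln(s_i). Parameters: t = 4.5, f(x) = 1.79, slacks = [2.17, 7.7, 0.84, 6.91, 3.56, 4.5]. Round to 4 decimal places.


Step 1: Compute log-barrier.
ln values: [0.7747, 2.0412, -0.1744, 1.933, 1.2698, 1.5041]
phi = -(0.7747 + 2.0412 - 0.1744 + 1.933 + 1.2698 + 1.5041) = -7.3484
Step 2: Compute augmented objective.
t*f(x) = 4.5*1.79 = 8.055
Total = 8.055 - 7.3484 = 0.7066


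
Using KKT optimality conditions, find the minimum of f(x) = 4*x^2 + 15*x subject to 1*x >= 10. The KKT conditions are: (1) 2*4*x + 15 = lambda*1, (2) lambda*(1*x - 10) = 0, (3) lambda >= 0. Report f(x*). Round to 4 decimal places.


Step 1: Try lambda = 0 (constraint inactive).
x_unc = -15/(2*4) = -1.875
Check: 1*-1.875 = -1.875 < 10 -- violated!
Step 2: Constraint must be active: 1*x = 10
x* = 10/1 = 10.0
lambda = (2*4*10.0 + 15)/1 = 95.0
Step 3: Compute optimal value.
f(x*) = 4*10.0^2 + 15*10.0 = 550.0


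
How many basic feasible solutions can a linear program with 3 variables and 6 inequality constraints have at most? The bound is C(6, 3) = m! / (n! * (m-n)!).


Each vertex corresponds to some choice of n active constraints out of m, so the number of vertices is at most C(m, n) = m! / (n!(m-n)!).
m = 6, n = 3
Numerator: 6 * 5 * 4
Denominator: 3! = 6
C(6, 3) = 20


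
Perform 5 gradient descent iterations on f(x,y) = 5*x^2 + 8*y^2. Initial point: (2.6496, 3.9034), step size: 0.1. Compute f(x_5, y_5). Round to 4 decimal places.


Gradient descent on f(x,y) = 5*x^2 + 8*y^2.
Starting point: (2.6496, 3.9034), alpha = 0.1
Step 1: grad_x = 2*5*2.6496 = 26.496, grad_y = 2*8*3.9034 = 62.4544
  x_1 = 2.6496 - 0.1*26.496 = 0.0
  y_1 = 3.9034 - 0.1*62.4544 = -2.342
Step 2: grad_x = 2*5*0.0 = 0.0, grad_y = 2*8*-2.342 = -37.4726
  x_2 = 0.0 - 0.1*0.0 = 0.0
  y_2 = -2.342 - 0.1*-37.4726 = 1.4052
Step 3: grad_x = 2*5*0.0 = 0.0, grad_y = 2*8*1.4052 = 22.4836
  x_3 = 0.0 - 0.1*0.0 = 0.0
  y_3 = 1.4052 - 0.1*22.4836 = -0.8431
Step 4: grad_x = 2*5*0.0 = 0.0, grad_y = 2*8*-0.8431 = -13.4902
  x_4 = 0.0 - 0.1*0.0 = 0.0
  y_4 = -0.8431 - 0.1*-13.4902 = 0.5059
Step 5: grad_x = 2*5*0.0 = 0.0, grad_y = 2*8*0.5059 = 8.0941
  x_5 = 0.0 - 0.1*0.0 = 0.0
  y_5 = 0.5059 - 0.1*8.0941 = -0.3035
f(0.0, -0.3035) = 5*0.0^2 + 8*(-0.3035)^2 = 0.737


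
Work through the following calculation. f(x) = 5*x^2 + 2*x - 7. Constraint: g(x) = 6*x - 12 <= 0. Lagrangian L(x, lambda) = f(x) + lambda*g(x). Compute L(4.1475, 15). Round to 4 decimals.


Step 1: Evaluate f(x).
f(4.1475) = 5*4.1475^2 + 2*4.1475 - 7 = 87.3038
Step 2: Evaluate g(x).
g(4.1475) = 6*4.1475 - 12 = 12.885
Step 3: Compute Lagrangian.
L = 87.3038 + 15*12.885 = 280.5788


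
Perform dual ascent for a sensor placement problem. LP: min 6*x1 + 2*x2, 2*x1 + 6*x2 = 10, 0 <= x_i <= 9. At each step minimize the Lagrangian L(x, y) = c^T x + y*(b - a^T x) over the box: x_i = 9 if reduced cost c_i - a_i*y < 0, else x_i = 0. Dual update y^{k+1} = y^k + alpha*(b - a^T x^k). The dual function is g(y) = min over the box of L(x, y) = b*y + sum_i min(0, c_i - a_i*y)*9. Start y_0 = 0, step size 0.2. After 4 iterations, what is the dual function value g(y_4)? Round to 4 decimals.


Dual ascent for LP: min 6*x1 + 2*x2, 2*x1 + 6*x2 = 10, 0 <= x_i <= 9
Step 1: y^k = 0.0, reduced costs: (6.0, 2.0)
  x^k = (0.0, 0.0), subgradient = b - a^T x = 10.0
  y^{k+1} = 0.0 + 0.2*10.0 = 2.0
Step 2: y^k = 2.0, reduced costs: (2.0, -10.0)
  x^k = (0.0, 9.0), subgradient = b - a^T x = -44.0
  y^{k+1} = 2.0 + 0.2*-44.0 = -6.8
Step 3: y^k = -6.8, reduced costs: (19.6, 42.8)
  x^k = (0.0, 0.0), subgradient = b - a^T x = 10.0
  y^{k+1} = -6.8 + 0.2*10.0 = -4.8
Step 4: y^k = -4.8, reduced costs: (15.6, 30.8)
  x^k = (0.0, 0.0), subgradient = b - a^T x = 10.0
  y^{k+1} = -4.8 + 0.2*10.0 = -2.8
Dual objective at y_4 = -2.8: reduced costs (11.6, 18.8), box minimizer x = (0.0, 0.0)
g(y_4) = b*y + (c1 - a1*y)*x1 + (c2 - a2*y)*x2 = 10*(-2.8) + 11.6*0.0 + 18.8*0.0 = -28.0 + 0.0 + 0.0 = -28.0


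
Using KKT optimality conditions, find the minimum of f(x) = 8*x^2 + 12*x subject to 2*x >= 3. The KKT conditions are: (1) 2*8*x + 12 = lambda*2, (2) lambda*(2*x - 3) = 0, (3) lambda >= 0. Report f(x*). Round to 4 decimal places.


Step 1: Try lambda = 0 (constraint inactive).
x_unc = -12/(2*8) = -0.75
Check: 2*-0.75 = -1.5 < 3 -- violated!
Step 2: Constraint must be active: 2*x = 3
x* = 3/2 = 1.5
lambda = (2*8*1.5 + 12)/2 = 18.0
Step 3: Compute optimal value.
f(x*) = 8*1.5^2 + 12*1.5 = 36.0


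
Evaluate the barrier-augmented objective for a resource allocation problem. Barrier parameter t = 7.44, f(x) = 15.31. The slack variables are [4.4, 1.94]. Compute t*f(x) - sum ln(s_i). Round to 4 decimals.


Step 1: Compute log-barrier.
ln values: [1.4816, 0.6627]
phi = -(1.4816 + 0.6627) = -2.1443
Step 2: Compute augmented objective.
t*f(x) = 7.44*15.31 = 113.9064
Total = 113.9064 - 2.1443 = 111.7621


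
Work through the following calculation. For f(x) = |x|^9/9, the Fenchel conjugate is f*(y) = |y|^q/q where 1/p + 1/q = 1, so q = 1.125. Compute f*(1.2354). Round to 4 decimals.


The conjugate exponent q satisfies 1/p + 1/q = 1.
p = 9, so q = 9/(9 - 1) = 1.125
|y|^q = 1.2354^1.125 = 1.2685
f*(1.2354) = 1.2685 / 1.125 = 1.1275


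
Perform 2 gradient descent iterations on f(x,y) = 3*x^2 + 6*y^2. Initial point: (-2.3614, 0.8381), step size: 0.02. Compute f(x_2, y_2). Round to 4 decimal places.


Gradient descent on f(x,y) = 3*x^2 + 6*y^2.
Starting point: (-2.3614, 0.8381), alpha = 0.02
Step 1: grad_x = 2*3*-2.3614 = -14.1684, grad_y = 2*6*0.8381 = 10.0572
  x_1 = -2.3614 - 0.02*-14.1684 = -2.078
  y_1 = 0.8381 - 0.02*10.0572 = 0.637
Step 2: grad_x = 2*3*-2.078 = -12.4682, grad_y = 2*6*0.637 = 7.6435
  x_2 = -2.078 - 0.02*-12.4682 = -1.8287
  y_2 = 0.637 - 0.02*7.6435 = 0.4841
f(-1.8287, 0.4841) = 3*(-1.8287)^2 + 6*0.4841^2 = 11.4381


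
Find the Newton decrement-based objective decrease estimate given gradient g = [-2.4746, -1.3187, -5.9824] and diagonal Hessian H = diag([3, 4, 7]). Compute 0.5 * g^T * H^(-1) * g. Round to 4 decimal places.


Step 1: H is diagonal, so H^(-1) * g = [-0.8249, -0.3297, -0.8546].
Step 2: g^T H^(-1) g = sum_i g_i^2 / H_ii
  = (-2.4746)^2/3 + (-1.3187)^2/4 + (-5.9824)^2/7
  = 2.0412 + 0.4347 + 5.1127 = 7.5887
Step 3: Objective decrease = 0.5 * g^T H^(-1) g = 3.7943


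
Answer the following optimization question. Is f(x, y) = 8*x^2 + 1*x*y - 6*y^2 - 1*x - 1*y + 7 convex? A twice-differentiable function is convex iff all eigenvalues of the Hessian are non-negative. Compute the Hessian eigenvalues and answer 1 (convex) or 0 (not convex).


The Hessian of f(x,y) = 8*x^2 + 1*x*y - 6*y^2 - 1*x - 1*y + 7 is:
H = [[16, 1], [1, -12]]
Trace = 16 - 12 = 4
Determinant = 16*-12 - (1)^2 = -193
Discriminant = (4)^2 - 4*-193 = 788.0
Eigenvalues: lambda_1 = -12.0357, lambda_2 = 16.0357
The function is not convex.

0


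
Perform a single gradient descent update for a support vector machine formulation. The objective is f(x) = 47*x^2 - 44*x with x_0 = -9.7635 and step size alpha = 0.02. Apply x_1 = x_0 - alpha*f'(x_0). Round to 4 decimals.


We compute the gradient at x_0 and apply the update.
f'(x) = 94*x - 44
f'(-9.7635) = 94*-9.7635 - 44 = -961.769
x_1 = -9.7635 - 0.02*-961.769 = 9.4719


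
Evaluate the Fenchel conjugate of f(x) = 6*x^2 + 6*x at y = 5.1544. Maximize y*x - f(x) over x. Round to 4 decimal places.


f*(y) = sup_x {y*x - a*x^2 - b*x} = sup_x {(y-b)*x - a*x^2}
FOC: (y - b) - 2a*x = 0 => x* = (y - b)/(2a)
x* = (5.1544 - 6)/(2*6) = -0.0705
f*(5.1544) = (y-b)^2/(4a) = (5.1544 - 6)^2/(4*6)
= 0.715/24 = 0.0298


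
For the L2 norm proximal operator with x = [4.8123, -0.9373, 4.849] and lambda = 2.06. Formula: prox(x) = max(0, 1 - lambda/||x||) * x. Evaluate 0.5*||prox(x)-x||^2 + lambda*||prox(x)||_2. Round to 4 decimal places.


Step 1: Compute ||x||.
||x|| = 6.8956
Step 2: Compute scaling factor.
scale = max(0, 1 - 2.06/6.8956) = 0.7013
Step 3: prox(x) = [3.3747, -0.6573, 3.4004]
||prox(x)|| = 4.8356
Step 4: Proximal objective.
0.5*||prox-x||^2 = 2.1218
lambda*||prox|| = 9.9613
Total = 12.0832


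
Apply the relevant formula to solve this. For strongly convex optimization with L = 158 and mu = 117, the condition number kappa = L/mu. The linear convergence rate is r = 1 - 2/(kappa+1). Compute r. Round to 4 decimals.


Step 1: Compute the condition number.
kappa = L/mu = 158/117 = 1.3504
Step 2: Compute the convergence rate.
r = 1 - 2/(kappa + 1) = 1 - 2*mu/(L + mu) = (L - mu)/(L + mu) = 41/275 = 0.1491


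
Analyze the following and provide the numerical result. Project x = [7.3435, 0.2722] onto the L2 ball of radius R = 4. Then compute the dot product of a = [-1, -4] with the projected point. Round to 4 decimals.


Step 1: Compute ||x|| (intermediates to 6 decimals).
||x|| = sqrt(7.3435^2 + 0.2722^2) = 7.348543
Step 2: Project.
Since ||x|| > R, scale = R/||x|| = 4/7.348543 = 0.544326, proj(x) = scale * x
proj(x) = [3.997258, 0.148166]
Step 3: Dot product.
a^T * proj(x) = -1*3.997258 - 4*0.148166 = -4.5899


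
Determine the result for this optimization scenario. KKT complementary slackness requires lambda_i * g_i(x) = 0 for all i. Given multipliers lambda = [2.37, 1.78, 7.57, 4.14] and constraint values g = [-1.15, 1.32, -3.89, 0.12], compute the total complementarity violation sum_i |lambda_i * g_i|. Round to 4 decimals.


KKT complementary slackness check:
lambda_1 * g_1 = 2.37 * -1.15 = -2.7255
lambda_2 * g_2 = 1.78 * 1.32 = 2.3496
lambda_3 * g_3 = 7.57 * -3.89 = -29.4473
lambda_4 * g_4 = 4.14 * 0.12 = 0.4968
Total violation = 2.7255 + 2.3496 + 29.4473 + 0.4968 = 35.0192


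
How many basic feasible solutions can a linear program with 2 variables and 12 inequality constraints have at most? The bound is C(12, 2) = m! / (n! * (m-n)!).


Each vertex corresponds to some choice of n active constraints out of m, so the number of vertices is at most C(m, n) = m! / (n!(m-n)!).
m = 12, n = 2
Numerator: 12 * 11
Denominator: 2! = 2
C(12, 2) = 66


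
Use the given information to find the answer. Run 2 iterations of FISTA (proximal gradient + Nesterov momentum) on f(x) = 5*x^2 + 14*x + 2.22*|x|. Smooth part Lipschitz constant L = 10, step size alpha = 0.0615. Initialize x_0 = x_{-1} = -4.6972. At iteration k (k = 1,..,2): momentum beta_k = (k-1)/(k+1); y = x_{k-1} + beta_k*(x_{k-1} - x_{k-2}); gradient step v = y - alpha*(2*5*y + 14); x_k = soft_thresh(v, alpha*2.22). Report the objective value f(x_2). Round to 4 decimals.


FISTA on f(x) = 5*x^2 + 14*x + 2.22*|x|
L = 10, alpha = 0.0615
Iteration 1: beta = 0.0, y = -4.6972 + 0.0*(-4.6972 + 4.6972) = -4.6972
  grad(y) = -32.972, v = y - alpha*grad = -2.6694
  prox(v) = soft_thresh(-2.6694, 0.1365) = -2.5329
Iteration 2: beta = 0.3333, y = -2.5329 + 0.3333*(-2.5329 + 4.6972) = -1.8115
  grad(y) = -4.1146, v = y - alpha*grad = -1.5584
  prox(v) = soft_thresh(-1.5584, 0.1365) = -1.4219
f(x_2) = 5*(-1.4219)^2 + 14*(-1.4219) + 2.22*|-1.4219| = -6.641


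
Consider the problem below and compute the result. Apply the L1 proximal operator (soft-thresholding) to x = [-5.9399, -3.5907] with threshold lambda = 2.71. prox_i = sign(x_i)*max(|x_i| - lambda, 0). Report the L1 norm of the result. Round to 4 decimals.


Soft-thresholding with lambda = 2.71:
prox(-5.9399) = sign(-5.9399)*max(|-5.9399| - 2.71, 0) = -3.2299
prox(-3.5907) = sign(-3.5907)*max(|-3.5907| - 2.71, 0) = -0.8807
prox(x) = [-3.2299, -0.8807]
||prox(x)||_1 = 3.2299 + 0.8807 = 4.1106


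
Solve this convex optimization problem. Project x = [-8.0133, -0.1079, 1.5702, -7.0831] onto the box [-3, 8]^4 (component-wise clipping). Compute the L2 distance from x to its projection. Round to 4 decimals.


Project each component onto [-3, 8].
clip(-8.0133) = -3.0, clip(-0.1079) = -0.1079, clip(1.5702) = 1.5702, clip(-7.0831) = -3.0
Projection = [-3.0, -0.1079, 1.5702, -3.0]
Squared diffs: [25.1332, 0.0, 0.0, 16.6717]
Distance = sqrt(41.8049) = 6.4657


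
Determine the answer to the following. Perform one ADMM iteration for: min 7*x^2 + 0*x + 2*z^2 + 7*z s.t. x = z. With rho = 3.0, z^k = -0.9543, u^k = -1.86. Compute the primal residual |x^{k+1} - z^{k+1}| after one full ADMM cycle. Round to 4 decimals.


ADMM iteration with rho = 3.0, z^k = -0.9543, u^k = -1.86
Step 1: x-update.
Minimize 7*x^2 + 0*x + (3.0/2)*(x + 0.9543 - 1.86)^2
FOC: (2*7 + 3.0)*x = 0 + 3.0*(-0.9543 + 1.86)
x^{k+1} = 0.1598
Step 2: z-update.
Minimize 2*z^2 + 7*z + (3.0/2)*(0.1598 - z - 1.86)^2
FOC: (2*2 + 3.0)*z = -7 + 3.0*(0.1598 - 1.86)
z^{k+1} = -1.7286
Step 3: u-update.
u^{k+1} = -1.86 + 0.1598 + 1.7286 = 0.0285
Step 4: Primal residual = |0.1598 + 1.7286| = 1.8885


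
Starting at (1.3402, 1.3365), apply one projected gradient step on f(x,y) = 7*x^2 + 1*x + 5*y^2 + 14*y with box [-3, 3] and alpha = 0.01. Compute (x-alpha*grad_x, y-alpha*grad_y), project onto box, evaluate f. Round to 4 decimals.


Step 1: Compute gradient at (1.3402, 1.3365).
grad_x = 2*7*1.3402 + 1 = 19.7628
grad_y = 2*5*1.3365 + 14 = 27.365
Step 2: Gradient step.
x_raw = 1.3402 - 0.01*19.7628 = 1.1426
y_raw = 1.3365 - 0.01*27.365 = 1.0629
Step 3: Project onto [-3, 3].
x_proj = clip(1.1426) = 1.1426
y_proj = clip(1.0629) = 1.0629
Step 4: Evaluate f.
f(1.1426, 1.0629) = 30.809


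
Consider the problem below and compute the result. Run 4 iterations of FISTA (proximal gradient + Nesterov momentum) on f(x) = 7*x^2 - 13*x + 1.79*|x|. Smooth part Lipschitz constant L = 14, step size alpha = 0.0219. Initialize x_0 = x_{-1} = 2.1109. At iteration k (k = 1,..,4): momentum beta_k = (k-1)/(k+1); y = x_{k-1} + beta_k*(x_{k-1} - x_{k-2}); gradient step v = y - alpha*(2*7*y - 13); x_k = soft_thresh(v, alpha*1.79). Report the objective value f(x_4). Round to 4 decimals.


FISTA on f(x) = 7*x^2 - 13*x + 1.79*|x|
L = 14, alpha = 0.0219
Iteration 1: beta = 0.0, y = 2.1109 + 0.0*(2.1109 - 2.1109) = 2.1109
  grad(y) = 16.5526, v = y - alpha*grad = 1.7484
  prox(v) = soft_thresh(1.7484, 0.0392) = 1.7092
Iteration 2: beta = 0.3333, y = 1.7092 + 0.3333*(1.7092 - 2.1109) = 1.5753
  grad(y) = 9.0541, v = y - alpha*grad = 1.377
  prox(v) = soft_thresh(1.377, 0.0392) = 1.3378
Iteration 3: beta = 0.5, y = 1.3378 + 0.5*(1.3378 - 1.7092) = 1.1521
  grad(y) = 3.1296, v = y - alpha*grad = 1.0836
  prox(v) = soft_thresh(1.0836, 0.0392) = 1.0444
Iteration 4: beta = 0.6, y = 1.0444 + 0.6*(1.0444 - 1.3378) = 0.8683
  grad(y) = -0.8436, v = y - alpha*grad = 0.8868
  prox(v) = soft_thresh(0.8868, 0.0392) = 0.8476
f(x_4) = 7*0.8476^2 - 13*0.8476 + 1.79*|0.8476| = -4.4726


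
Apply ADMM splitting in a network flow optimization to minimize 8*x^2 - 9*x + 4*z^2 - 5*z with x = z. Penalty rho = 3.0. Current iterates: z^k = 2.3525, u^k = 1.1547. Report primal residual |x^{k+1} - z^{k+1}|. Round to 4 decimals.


ADMM iteration with rho = 3.0, z^k = 2.3525, u^k = 1.1547
Step 1: x-update.
Minimize 8*x^2 - 9*x + (3.0/2)*(x - 2.3525 + 1.1547)^2
FOC: (2*8 + 3.0)*x = 9 + 3.0*(2.3525 - 1.1547)
x^{k+1} = 0.6628
Step 2: z-update.
Minimize 4*z^2 - 5*z + (3.0/2)*(0.6628 - z + 1.1547)^2
FOC: (2*4 + 3.0)*z = 5 + 3.0*(0.6628 + 1.1547)
z^{k+1} = 0.9502
Step 3: u-update.
u^{k+1} = 1.1547 + 0.6628 - 0.9502 = 0.8673
Step 4: Primal residual = |0.6628 - 0.9502| = 0.2874


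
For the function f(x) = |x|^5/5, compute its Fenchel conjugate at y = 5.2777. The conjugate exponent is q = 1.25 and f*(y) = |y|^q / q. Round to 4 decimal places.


The conjugate exponent q satisfies 1/p + 1/q = 1.
p = 5, so q = 5/(5 - 1) = 1.25
|y|^q = 5.2777^1.25 = 7.9994
f*(5.2777) = 7.9994 / 1.25 = 6.3995


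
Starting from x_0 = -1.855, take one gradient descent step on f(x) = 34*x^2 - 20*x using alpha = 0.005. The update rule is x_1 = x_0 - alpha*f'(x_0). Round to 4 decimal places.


We compute the gradient at x_0 and apply the update.
f'(x) = 68*x - 20
f'(-1.855) = 68*-1.855 - 20 = -146.14
x_1 = -1.855 - 0.005*-146.14 = -1.1243


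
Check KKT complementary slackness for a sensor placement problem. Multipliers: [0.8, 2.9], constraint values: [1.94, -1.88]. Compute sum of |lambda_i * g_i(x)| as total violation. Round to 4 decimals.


KKT complementary slackness check:
lambda_1 * g_1 = 0.8 * 1.94 = 1.552
lambda_2 * g_2 = 2.9 * -1.88 = -5.452
Total violation = 1.552 + 5.452 = 7.004


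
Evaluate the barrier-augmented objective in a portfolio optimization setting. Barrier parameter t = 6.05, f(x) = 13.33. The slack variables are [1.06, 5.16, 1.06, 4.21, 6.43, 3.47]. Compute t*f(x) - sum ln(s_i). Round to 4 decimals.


Step 1: Compute log-barrier.
ln values: [0.0583, 1.6409, 0.0583, 1.4375, 1.861, 1.2442]
phi = -(0.0583 + 1.6409 + 0.0583 + 1.4375 + 1.861 + 1.2442) = -6.3001
Step 2: Compute augmented objective.
t*f(x) = 6.05*13.33 = 80.6465
Total = 80.6465 - 6.3001 = 74.3464


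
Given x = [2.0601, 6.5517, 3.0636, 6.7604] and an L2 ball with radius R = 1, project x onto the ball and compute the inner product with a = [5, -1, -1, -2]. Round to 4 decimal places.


Step 1: Compute ||x|| (intermediates to 6 decimals).
||x|| = sqrt(2.0601^2 + 6.5517^2 + 3.0636^2 + 6.7604^2) = 10.112242
Step 2: Project.
Since ||x|| > R, scale = R/||x|| = 1/10.112242 = 0.09889, proj(x) = scale * x
proj(x) = [0.203723, 0.647898, 0.302959, 0.668536]
Step 3: Dot product.
a^T * proj(x) = 5*0.203723 - 1*0.647898 - 1*0.302959 - 2*0.668536 = -1.2693


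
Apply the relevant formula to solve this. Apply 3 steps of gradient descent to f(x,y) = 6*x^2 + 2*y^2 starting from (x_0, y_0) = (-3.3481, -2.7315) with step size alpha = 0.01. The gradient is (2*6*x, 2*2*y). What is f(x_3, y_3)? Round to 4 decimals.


Gradient descent on f(x,y) = 6*x^2 + 2*y^2.
Starting point: (-3.3481, -2.7315), alpha = 0.01
Step 1: grad_x = 2*6*-3.3481 = -40.1772, grad_y = 2*2*-2.7315 = -10.926
  x_1 = -3.3481 - 0.01*-40.1772 = -2.9463
  y_1 = -2.7315 - 0.01*-10.926 = -2.6222
Step 2: grad_x = 2*6*-2.9463 = -35.3559, grad_y = 2*2*-2.6222 = -10.489
  x_2 = -2.9463 - 0.01*-35.3559 = -2.5928
  y_2 = -2.6222 - 0.01*-10.489 = -2.5174
Step 3: grad_x = 2*6*-2.5928 = -31.1132, grad_y = 2*2*-2.5174 = -10.0694
  x_3 = -2.5928 - 0.01*-31.1132 = -2.2816
  y_3 = -2.5174 - 0.01*-10.0694 = -2.4167
f(-2.2816, -2.4167) = 6*(-2.2816)^2 + 2*(-2.4167)^2 = 42.9156


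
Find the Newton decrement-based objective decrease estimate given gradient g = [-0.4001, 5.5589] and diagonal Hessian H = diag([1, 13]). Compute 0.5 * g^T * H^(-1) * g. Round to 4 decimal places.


Step 1: H is diagonal, so H^(-1) * g = [-0.4001, 0.4276].
Step 2: g^T H^(-1) g = sum_i g_i^2 / H_ii
  = (-0.4001)^2/1 + (5.5589)^2/13
  = 0.1601 + 2.377 = 2.5371
Step 3: Objective decrease = 0.5 * g^T H^(-1) g = 1.2686


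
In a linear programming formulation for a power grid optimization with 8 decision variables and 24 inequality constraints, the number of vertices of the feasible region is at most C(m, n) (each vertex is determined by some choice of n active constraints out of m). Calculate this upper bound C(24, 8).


Each vertex corresponds to some choice of n active constraints out of m, so the number of vertices is at most C(m, n) = m! / (n!(m-n)!).
m = 24, n = 8
Numerator: 24 * 23 * 22 * 21 * 20 * 19 * 18 * 17
Denominator: 8! = 40320
C(24, 8) = 735471


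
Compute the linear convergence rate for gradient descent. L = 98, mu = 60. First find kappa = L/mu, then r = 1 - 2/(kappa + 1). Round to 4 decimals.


Step 1: Compute the condition number.
kappa = L/mu = 98/60 = 1.6333
Step 2: Compute the convergence rate.
r = 1 - 2/(kappa + 1) = 1 - 2*mu/(L + mu) = (L - mu)/(L + mu) = 38/158 = 0.2405


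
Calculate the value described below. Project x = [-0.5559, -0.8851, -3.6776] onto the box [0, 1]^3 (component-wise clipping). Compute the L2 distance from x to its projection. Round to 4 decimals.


Project each component onto [0, 1].
clip(-0.5559) = 0.0, clip(-0.8851) = 0.0, clip(-3.6776) = 0.0
Projection = [0.0, 0.0, 0.0]
Squared diffs: [0.309, 0.7834, 13.5247]
Distance = sqrt(14.6171) = 3.8232


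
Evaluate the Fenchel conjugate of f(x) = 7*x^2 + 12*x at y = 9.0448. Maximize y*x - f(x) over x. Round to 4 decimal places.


f*(y) = sup_x {y*x - a*x^2 - b*x} = sup_x {(y-b)*x - a*x^2}
FOC: (y - b) - 2a*x = 0 => x* = (y - b)/(2a)
x* = (9.0448 - 12)/(2*7) = -0.2111
f*(9.0448) = (y-b)^2/(4a) = (9.0448 - 12)^2/(4*7)
= 8.7332/28 = 0.3119


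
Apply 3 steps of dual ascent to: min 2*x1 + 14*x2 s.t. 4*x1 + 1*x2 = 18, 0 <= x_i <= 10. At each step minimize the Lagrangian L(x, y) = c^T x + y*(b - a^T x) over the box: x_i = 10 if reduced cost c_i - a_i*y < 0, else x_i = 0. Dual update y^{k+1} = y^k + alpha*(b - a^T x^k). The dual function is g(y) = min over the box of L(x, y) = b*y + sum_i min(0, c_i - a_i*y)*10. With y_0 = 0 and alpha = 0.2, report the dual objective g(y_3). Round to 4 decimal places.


Dual ascent for LP: min 2*x1 + 14*x2, 4*x1 + 1*x2 = 18, 0 <= x_i <= 10
Step 1: y^k = 0.0, reduced costs: (2.0, 14.0)
  x^k = (0.0, 0.0), subgradient = b - a^T x = 18.0
  y^{k+1} = 0.0 + 0.2*18.0 = 3.6
Step 2: y^k = 3.6, reduced costs: (-12.4, 10.4)
  x^k = (10.0, 0.0), subgradient = b - a^T x = -22.0
  y^{k+1} = 3.6 + 0.2*-22.0 = -0.8
Step 3: y^k = -0.8, reduced costs: (5.2, 14.8)
  x^k = (0.0, 0.0), subgradient = b - a^T x = 18.0
  y^{k+1} = -0.8 + 0.2*18.0 = 2.8
Dual objective at y_3 = 2.8: reduced costs (-9.2, 11.2), box minimizer x = (10.0, 0.0)
g(y_3) = b*y + (c1 - a1*y)*x1 + (c2 - a2*y)*x2 = 18*2.8 + (-9.2)*10.0 + 11.2*0.0 = 50.4 - 92.0 + 0.0 = -41.6


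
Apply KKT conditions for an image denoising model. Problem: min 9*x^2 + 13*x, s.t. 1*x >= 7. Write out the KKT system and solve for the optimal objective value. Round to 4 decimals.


Step 1: Try lambda = 0 (constraint inactive).
x_unc = -13/(2*9) = -0.7222
Check: 1*-0.7222 = -0.7222 < 7 -- violated!
Step 2: Constraint must be active: 1*x = 7
x* = 7/1 = 7.0
lambda = (2*9*7.0 + 13)/1 = 139.0
Step 3: Compute optimal value.
f(x*) = 9*7.0^2 + 13*7.0 = 532.0


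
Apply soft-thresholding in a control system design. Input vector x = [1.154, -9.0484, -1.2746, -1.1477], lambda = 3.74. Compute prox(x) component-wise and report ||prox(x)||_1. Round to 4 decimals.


Soft-thresholding with lambda = 3.74:
prox(1.154) = sign(1.154)*max(|1.154| - 3.74, 0) = 0.0
prox(-9.0484) = sign(-9.0484)*max(|-9.0484| - 3.74, 0) = -5.3084
prox(-1.2746) = sign(-1.2746)*max(|-1.2746| - 3.74, 0) = 0.0
prox(-1.1477) = sign(-1.1477)*max(|-1.1477| - 3.74, 0) = 0.0
prox(x) = [0.0, -5.3084, 0.0, 0.0]
||prox(x)||_1 = 0.0 + 5.3084 + 0.0 + 0.0 = 5.3084
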